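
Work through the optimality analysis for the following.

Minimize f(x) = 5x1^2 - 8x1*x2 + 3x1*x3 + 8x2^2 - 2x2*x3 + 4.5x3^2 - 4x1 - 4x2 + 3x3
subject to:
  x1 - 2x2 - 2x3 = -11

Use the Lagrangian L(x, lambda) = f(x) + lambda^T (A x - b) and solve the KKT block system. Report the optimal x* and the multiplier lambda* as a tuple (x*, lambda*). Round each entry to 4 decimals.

Form the Lagrangian:
  L(x, lambda) = (1/2) x^T Q x + c^T x + lambda^T (A x - b)
Stationarity (grad_x L = 0): Q x + c + A^T lambda = 0.
Primal feasibility: A x = b.

This gives the KKT block system:
  [ Q   A^T ] [ x     ]   [-c ]
  [ A    0  ] [ lambda ] = [ b ]

Solving the linear system:
  x*      = (-0.0588, 2.2941, 3.1765)
  lambda* = (13.4118)
  f(x*)   = 74.0588

x* = (-0.0588, 2.2941, 3.1765), lambda* = (13.4118)


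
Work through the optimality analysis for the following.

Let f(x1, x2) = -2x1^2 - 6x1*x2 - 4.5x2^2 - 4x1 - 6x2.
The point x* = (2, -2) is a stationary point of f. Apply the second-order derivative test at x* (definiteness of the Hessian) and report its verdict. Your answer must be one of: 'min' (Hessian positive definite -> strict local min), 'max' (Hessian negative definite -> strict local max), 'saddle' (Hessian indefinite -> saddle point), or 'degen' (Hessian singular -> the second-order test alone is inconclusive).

Compute the Hessian H = grad^2 f:
  H = [[-4, -6], [-6, -9]]
Verify stationarity: grad f(x*) = H x* + g = (0, 0).
Eigenvalues of H: -13, 0.
H has a zero eigenvalue (singular; negative semidefinite but not definite), so H is neither positive definite, negative definite, nor indefinite. The second-order test alone is inconclusive -> degen.
(Indeed, f is constant along the null direction of H through x*, so x* is not a strict local extremum.)

degen


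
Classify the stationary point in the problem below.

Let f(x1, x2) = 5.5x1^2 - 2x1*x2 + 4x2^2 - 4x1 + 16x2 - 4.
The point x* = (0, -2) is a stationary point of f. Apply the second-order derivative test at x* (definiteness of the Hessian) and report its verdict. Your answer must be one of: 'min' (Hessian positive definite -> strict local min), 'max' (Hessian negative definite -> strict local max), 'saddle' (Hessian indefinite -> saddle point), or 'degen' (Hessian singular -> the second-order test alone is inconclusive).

Compute the Hessian H = grad^2 f:
  H = [[11, -2], [-2, 8]]
Verify stationarity: grad f(x*) = H x* + g = (0, 0).
Eigenvalues of H: 7, 12.
Both eigenvalues > 0, so H is positive definite -> x* is a strict local min.

min


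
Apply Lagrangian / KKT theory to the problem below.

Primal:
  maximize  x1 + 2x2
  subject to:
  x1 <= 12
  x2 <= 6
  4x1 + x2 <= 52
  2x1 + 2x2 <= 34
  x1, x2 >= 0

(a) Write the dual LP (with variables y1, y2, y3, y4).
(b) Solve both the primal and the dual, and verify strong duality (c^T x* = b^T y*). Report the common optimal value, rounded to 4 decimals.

The standard primal-dual pair for 'max c^T x s.t. A x <= b, x >= 0' is:
  Dual:  min b^T y  s.t.  A^T y >= c,  y >= 0.

So the dual LP is:
  minimize  12y1 + 6y2 + 52y3 + 34y4
  subject to:
    y1 + 4y3 + 2y4 >= 1
    y2 + y3 + 2y4 >= 2
    y1, y2, y3, y4 >= 0

Solving the primal: x* = (11, 6).
  primal value c^T x* = 23.
Solving the dual: y* = (0, 1, 0, 0.5).
  dual value b^T y* = 23.
Strong duality: c^T x* = b^T y*. Confirmed.

23


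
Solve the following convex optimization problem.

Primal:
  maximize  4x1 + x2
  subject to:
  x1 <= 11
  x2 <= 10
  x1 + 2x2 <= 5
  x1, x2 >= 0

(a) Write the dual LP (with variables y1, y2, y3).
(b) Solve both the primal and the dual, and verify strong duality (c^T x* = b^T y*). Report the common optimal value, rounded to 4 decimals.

The standard primal-dual pair for 'max c^T x s.t. A x <= b, x >= 0' is:
  Dual:  min b^T y  s.t.  A^T y >= c,  y >= 0.

So the dual LP is:
  minimize  11y1 + 10y2 + 5y3
  subject to:
    y1 + y3 >= 4
    y2 + 2y3 >= 1
    y1, y2, y3 >= 0

Solving the primal: x* = (5, 0).
  primal value c^T x* = 20.
Solving the dual: y* = (0, 0, 4).
  dual value b^T y* = 20.
Strong duality: c^T x* = b^T y*. Confirmed.

20


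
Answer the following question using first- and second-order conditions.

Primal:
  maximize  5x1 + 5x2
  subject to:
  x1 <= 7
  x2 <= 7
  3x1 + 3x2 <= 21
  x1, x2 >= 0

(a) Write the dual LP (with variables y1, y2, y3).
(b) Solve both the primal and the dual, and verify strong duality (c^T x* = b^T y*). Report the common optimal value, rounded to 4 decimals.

The standard primal-dual pair for 'max c^T x s.t. A x <= b, x >= 0' is:
  Dual:  min b^T y  s.t.  A^T y >= c,  y >= 0.

So the dual LP is:
  minimize  7y1 + 7y2 + 21y3
  subject to:
    y1 + 3y3 >= 5
    y2 + 3y3 >= 5
    y1, y2, y3 >= 0

Solving the primal: x* = (0, 7).
  primal value c^T x* = 35.
Solving the dual: y* = (0, 0, 1.6667).
  dual value b^T y* = 35.
Strong duality: c^T x* = b^T y*. Confirmed.

35


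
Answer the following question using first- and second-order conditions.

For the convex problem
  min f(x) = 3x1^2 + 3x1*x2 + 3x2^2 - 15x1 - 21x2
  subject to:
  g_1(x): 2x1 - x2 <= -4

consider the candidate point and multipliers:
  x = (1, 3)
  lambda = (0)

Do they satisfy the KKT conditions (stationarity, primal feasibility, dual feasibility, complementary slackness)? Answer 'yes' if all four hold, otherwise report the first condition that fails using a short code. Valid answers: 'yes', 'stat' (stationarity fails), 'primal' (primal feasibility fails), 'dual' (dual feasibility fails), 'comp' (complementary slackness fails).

Gradient of f: grad f(x) = Q x + c = (0, 0)
Constraint values g_i(x) = a_i^T x - b_i:
  g_1((1, 3)) = 3
Stationarity residual: grad f(x) + sum_i lambda_i a_i = (0, 0)
  -> stationarity OK
Primal feasibility (all g_i <= 0): FAILS
Dual feasibility (all lambda_i >= 0): OK
Complementary slackness (lambda_i * g_i(x) = 0 for all i): OK

Verdict: the first failing condition is primal_feasibility -> primal.

primal


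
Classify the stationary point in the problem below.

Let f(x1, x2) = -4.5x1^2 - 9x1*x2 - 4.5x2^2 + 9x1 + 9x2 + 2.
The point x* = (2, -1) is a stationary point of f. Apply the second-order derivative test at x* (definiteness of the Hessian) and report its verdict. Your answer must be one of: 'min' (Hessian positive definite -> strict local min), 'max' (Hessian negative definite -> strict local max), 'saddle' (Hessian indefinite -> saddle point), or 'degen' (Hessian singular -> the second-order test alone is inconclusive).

Compute the Hessian H = grad^2 f:
  H = [[-9, -9], [-9, -9]]
Verify stationarity: grad f(x*) = H x* + g = (0, 0).
Eigenvalues of H: -18, 0.
H has a zero eigenvalue (singular; negative semidefinite but not definite), so H is neither positive definite, negative definite, nor indefinite. The second-order test alone is inconclusive -> degen.
(Indeed, f is constant along the null direction of H through x*, so x* is not a strict local extremum.)

degen


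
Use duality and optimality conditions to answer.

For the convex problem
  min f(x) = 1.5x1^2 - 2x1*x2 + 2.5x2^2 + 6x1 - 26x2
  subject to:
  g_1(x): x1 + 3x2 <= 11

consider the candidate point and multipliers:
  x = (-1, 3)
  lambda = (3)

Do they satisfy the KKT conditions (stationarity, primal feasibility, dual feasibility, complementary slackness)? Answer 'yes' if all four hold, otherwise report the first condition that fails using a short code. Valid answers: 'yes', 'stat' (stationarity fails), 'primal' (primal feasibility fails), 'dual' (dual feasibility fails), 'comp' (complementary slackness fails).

Gradient of f: grad f(x) = Q x + c = (-3, -9)
Constraint values g_i(x) = a_i^T x - b_i:
  g_1((-1, 3)) = -3
Stationarity residual: grad f(x) + sum_i lambda_i a_i = (0, 0)
  -> stationarity OK
Primal feasibility (all g_i <= 0): OK
Dual feasibility (all lambda_i >= 0): OK
Complementary slackness (lambda_i * g_i(x) = 0 for all i): FAILS

Verdict: the first failing condition is complementary_slackness -> comp.

comp


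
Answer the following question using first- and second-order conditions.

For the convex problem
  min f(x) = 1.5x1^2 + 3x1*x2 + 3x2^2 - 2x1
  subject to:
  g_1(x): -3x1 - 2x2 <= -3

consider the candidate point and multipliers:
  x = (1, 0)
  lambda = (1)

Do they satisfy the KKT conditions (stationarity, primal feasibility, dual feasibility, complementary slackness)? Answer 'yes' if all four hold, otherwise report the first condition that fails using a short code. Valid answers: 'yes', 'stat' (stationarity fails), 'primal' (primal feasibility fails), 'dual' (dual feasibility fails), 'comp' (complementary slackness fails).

Gradient of f: grad f(x) = Q x + c = (1, 3)
Constraint values g_i(x) = a_i^T x - b_i:
  g_1((1, 0)) = 0
Stationarity residual: grad f(x) + sum_i lambda_i a_i = (-2, 1)
  -> stationarity FAILS
Primal feasibility (all g_i <= 0): OK
Dual feasibility (all lambda_i >= 0): OK
Complementary slackness (lambda_i * g_i(x) = 0 for all i): OK

Verdict: the first failing condition is stationarity -> stat.

stat


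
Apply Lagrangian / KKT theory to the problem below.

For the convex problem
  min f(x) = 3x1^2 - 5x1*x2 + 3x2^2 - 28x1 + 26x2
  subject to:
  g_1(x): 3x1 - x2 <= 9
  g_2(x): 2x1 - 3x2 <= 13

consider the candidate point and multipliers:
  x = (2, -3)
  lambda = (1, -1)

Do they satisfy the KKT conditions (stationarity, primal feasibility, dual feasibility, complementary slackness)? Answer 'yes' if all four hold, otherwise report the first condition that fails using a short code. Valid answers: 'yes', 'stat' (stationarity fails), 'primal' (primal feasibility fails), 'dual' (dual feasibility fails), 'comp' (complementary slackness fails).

Gradient of f: grad f(x) = Q x + c = (-1, -2)
Constraint values g_i(x) = a_i^T x - b_i:
  g_1((2, -3)) = 0
  g_2((2, -3)) = 0
Stationarity residual: grad f(x) + sum_i lambda_i a_i = (0, 0)
  -> stationarity OK
Primal feasibility (all g_i <= 0): OK
Dual feasibility (all lambda_i >= 0): FAILS
Complementary slackness (lambda_i * g_i(x) = 0 for all i): OK

Verdict: the first failing condition is dual_feasibility -> dual.

dual


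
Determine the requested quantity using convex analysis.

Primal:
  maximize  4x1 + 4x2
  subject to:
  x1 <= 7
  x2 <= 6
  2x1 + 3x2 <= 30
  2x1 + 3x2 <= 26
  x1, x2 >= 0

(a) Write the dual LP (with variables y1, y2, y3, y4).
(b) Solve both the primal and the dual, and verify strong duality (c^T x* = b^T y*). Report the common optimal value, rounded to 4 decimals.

The standard primal-dual pair for 'max c^T x s.t. A x <= b, x >= 0' is:
  Dual:  min b^T y  s.t.  A^T y >= c,  y >= 0.

So the dual LP is:
  minimize  7y1 + 6y2 + 30y3 + 26y4
  subject to:
    y1 + 2y3 + 2y4 >= 4
    y2 + 3y3 + 3y4 >= 4
    y1, y2, y3, y4 >= 0

Solving the primal: x* = (7, 4).
  primal value c^T x* = 44.
Solving the dual: y* = (1.3333, 0, 0, 1.3333).
  dual value b^T y* = 44.
Strong duality: c^T x* = b^T y*. Confirmed.

44


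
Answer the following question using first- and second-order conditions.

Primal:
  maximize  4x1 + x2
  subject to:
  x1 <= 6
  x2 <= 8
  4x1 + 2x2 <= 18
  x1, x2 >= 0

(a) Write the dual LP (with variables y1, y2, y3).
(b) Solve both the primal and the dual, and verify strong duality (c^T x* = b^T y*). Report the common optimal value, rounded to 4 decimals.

The standard primal-dual pair for 'max c^T x s.t. A x <= b, x >= 0' is:
  Dual:  min b^T y  s.t.  A^T y >= c,  y >= 0.

So the dual LP is:
  minimize  6y1 + 8y2 + 18y3
  subject to:
    y1 + 4y3 >= 4
    y2 + 2y3 >= 1
    y1, y2, y3 >= 0

Solving the primal: x* = (4.5, 0).
  primal value c^T x* = 18.
Solving the dual: y* = (0, 0, 1).
  dual value b^T y* = 18.
Strong duality: c^T x* = b^T y*. Confirmed.

18


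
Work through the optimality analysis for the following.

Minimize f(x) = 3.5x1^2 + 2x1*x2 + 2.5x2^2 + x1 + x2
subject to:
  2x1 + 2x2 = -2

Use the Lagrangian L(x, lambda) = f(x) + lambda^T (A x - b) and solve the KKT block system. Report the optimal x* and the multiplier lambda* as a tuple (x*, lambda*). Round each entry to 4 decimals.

Form the Lagrangian:
  L(x, lambda) = (1/2) x^T Q x + c^T x + lambda^T (A x - b)
Stationarity (grad_x L = 0): Q x + c + A^T lambda = 0.
Primal feasibility: A x = b.

This gives the KKT block system:
  [ Q   A^T ] [ x     ]   [-c ]
  [ A    0  ] [ lambda ] = [ b ]

Solving the linear system:
  x*      = (-0.375, -0.625)
  lambda* = (1.4375)
  f(x*)   = 0.9375

x* = (-0.375, -0.625), lambda* = (1.4375)


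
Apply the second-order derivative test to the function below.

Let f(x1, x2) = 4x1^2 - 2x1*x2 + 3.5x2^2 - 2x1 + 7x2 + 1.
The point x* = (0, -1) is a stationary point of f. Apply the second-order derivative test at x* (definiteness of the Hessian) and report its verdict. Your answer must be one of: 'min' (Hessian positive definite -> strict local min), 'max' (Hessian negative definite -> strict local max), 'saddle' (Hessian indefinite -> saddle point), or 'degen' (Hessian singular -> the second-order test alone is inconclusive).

Compute the Hessian H = grad^2 f:
  H = [[8, -2], [-2, 7]]
Verify stationarity: grad f(x*) = H x* + g = (0, 0).
Eigenvalues of H: 5.4384, 9.5616.
Both eigenvalues > 0, so H is positive definite -> x* is a strict local min.

min


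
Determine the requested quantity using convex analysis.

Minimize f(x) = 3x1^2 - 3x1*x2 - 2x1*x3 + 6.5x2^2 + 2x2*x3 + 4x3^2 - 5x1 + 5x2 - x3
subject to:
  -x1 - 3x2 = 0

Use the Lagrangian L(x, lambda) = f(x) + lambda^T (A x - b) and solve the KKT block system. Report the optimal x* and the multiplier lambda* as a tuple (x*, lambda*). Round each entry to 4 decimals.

Form the Lagrangian:
  L(x, lambda) = (1/2) x^T Q x + c^T x + lambda^T (A x - b)
Stationarity (grad_x L = 0): Q x + c + A^T lambda = 0.
Primal feasibility: A x = b.

This gives the KKT block system:
  [ Q   A^T ] [ x     ]   [-c ]
  [ A    0  ] [ lambda ] = [ b ]

Solving the linear system:
  x*      = (0.8182, -0.2727, 0.3977)
  lambda* = (-0.0682)
  f(x*)   = -2.9261

x* = (0.8182, -0.2727, 0.3977), lambda* = (-0.0682)


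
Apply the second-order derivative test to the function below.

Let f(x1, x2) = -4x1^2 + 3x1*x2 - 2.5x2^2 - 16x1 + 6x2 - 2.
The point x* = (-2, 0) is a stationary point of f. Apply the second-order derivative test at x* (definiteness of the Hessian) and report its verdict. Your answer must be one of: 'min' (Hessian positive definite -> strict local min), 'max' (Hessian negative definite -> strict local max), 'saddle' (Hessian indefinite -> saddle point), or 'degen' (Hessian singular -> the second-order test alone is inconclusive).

Compute the Hessian H = grad^2 f:
  H = [[-8, 3], [3, -5]]
Verify stationarity: grad f(x*) = H x* + g = (0, 0).
Eigenvalues of H: -9.8541, -3.1459.
Both eigenvalues < 0, so H is negative definite -> x* is a strict local max.

max


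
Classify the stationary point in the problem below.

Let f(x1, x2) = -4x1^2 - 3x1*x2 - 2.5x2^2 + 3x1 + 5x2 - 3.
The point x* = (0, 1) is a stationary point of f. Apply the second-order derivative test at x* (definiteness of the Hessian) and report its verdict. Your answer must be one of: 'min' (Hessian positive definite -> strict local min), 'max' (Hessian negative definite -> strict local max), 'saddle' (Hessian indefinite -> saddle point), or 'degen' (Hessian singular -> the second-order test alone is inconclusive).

Compute the Hessian H = grad^2 f:
  H = [[-8, -3], [-3, -5]]
Verify stationarity: grad f(x*) = H x* + g = (0, 0).
Eigenvalues of H: -9.8541, -3.1459.
Both eigenvalues < 0, so H is negative definite -> x* is a strict local max.

max


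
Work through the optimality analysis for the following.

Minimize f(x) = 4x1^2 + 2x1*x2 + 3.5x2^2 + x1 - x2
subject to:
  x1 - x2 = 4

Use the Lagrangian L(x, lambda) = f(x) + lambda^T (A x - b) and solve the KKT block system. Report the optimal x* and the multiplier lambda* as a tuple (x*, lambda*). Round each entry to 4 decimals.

Form the Lagrangian:
  L(x, lambda) = (1/2) x^T Q x + c^T x + lambda^T (A x - b)
Stationarity (grad_x L = 0): Q x + c + A^T lambda = 0.
Primal feasibility: A x = b.

This gives the KKT block system:
  [ Q   A^T ] [ x     ]   [-c ]
  [ A    0  ] [ lambda ] = [ b ]

Solving the linear system:
  x*      = (1.8947, -2.1053)
  lambda* = (-11.9474)
  f(x*)   = 25.8947

x* = (1.8947, -2.1053), lambda* = (-11.9474)


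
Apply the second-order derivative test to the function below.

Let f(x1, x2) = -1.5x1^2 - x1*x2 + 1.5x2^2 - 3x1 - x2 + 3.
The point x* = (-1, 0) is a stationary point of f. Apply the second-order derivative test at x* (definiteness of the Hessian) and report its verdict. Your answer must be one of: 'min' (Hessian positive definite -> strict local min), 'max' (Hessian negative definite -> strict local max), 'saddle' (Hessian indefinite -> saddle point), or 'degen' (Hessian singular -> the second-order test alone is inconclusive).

Compute the Hessian H = grad^2 f:
  H = [[-3, -1], [-1, 3]]
Verify stationarity: grad f(x*) = H x* + g = (0, 0).
Eigenvalues of H: -3.1623, 3.1623.
Eigenvalues have mixed signs, so H is indefinite -> x* is a saddle point.

saddle


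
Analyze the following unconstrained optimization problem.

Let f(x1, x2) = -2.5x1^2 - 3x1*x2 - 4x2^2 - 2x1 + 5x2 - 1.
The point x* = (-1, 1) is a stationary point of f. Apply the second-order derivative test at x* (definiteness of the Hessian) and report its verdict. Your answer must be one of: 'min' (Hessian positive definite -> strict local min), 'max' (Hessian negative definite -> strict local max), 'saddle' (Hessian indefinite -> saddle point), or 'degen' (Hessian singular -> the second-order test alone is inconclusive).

Compute the Hessian H = grad^2 f:
  H = [[-5, -3], [-3, -8]]
Verify stationarity: grad f(x*) = H x* + g = (0, 0).
Eigenvalues of H: -9.8541, -3.1459.
Both eigenvalues < 0, so H is negative definite -> x* is a strict local max.

max


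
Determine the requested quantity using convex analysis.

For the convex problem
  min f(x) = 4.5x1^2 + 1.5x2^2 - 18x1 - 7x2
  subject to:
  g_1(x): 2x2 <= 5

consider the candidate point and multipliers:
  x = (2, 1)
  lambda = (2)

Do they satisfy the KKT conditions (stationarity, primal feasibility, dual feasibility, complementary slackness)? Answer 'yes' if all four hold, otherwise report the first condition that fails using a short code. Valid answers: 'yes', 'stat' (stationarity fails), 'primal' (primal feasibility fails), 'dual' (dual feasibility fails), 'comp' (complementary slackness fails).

Gradient of f: grad f(x) = Q x + c = (0, -4)
Constraint values g_i(x) = a_i^T x - b_i:
  g_1((2, 1)) = -3
Stationarity residual: grad f(x) + sum_i lambda_i a_i = (0, 0)
  -> stationarity OK
Primal feasibility (all g_i <= 0): OK
Dual feasibility (all lambda_i >= 0): OK
Complementary slackness (lambda_i * g_i(x) = 0 for all i): FAILS

Verdict: the first failing condition is complementary_slackness -> comp.

comp


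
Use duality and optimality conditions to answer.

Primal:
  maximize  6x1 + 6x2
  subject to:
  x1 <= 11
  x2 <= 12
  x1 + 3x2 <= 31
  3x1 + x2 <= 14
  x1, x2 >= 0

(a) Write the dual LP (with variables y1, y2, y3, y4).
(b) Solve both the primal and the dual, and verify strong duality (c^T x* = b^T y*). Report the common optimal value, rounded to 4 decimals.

The standard primal-dual pair for 'max c^T x s.t. A x <= b, x >= 0' is:
  Dual:  min b^T y  s.t.  A^T y >= c,  y >= 0.

So the dual LP is:
  minimize  11y1 + 12y2 + 31y3 + 14y4
  subject to:
    y1 + y3 + 3y4 >= 6
    y2 + 3y3 + y4 >= 6
    y1, y2, y3, y4 >= 0

Solving the primal: x* = (1.375, 9.875).
  primal value c^T x* = 67.5.
Solving the dual: y* = (0, 0, 1.5, 1.5).
  dual value b^T y* = 67.5.
Strong duality: c^T x* = b^T y*. Confirmed.

67.5


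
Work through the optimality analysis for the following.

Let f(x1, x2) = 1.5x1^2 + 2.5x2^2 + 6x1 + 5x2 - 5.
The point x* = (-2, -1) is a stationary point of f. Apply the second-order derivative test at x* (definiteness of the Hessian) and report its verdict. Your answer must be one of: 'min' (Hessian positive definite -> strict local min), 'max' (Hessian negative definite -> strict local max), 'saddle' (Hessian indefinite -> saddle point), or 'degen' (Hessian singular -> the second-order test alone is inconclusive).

Compute the Hessian H = grad^2 f:
  H = [[3, 0], [0, 5]]
Verify stationarity: grad f(x*) = H x* + g = (0, 0).
Eigenvalues of H: 3, 5.
Both eigenvalues > 0, so H is positive definite -> x* is a strict local min.

min


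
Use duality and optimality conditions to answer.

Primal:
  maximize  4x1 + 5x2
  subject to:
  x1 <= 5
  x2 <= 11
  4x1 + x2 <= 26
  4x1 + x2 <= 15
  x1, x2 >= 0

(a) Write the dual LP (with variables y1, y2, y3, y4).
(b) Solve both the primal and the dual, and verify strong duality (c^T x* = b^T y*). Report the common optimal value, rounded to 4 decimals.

The standard primal-dual pair for 'max c^T x s.t. A x <= b, x >= 0' is:
  Dual:  min b^T y  s.t.  A^T y >= c,  y >= 0.

So the dual LP is:
  minimize  5y1 + 11y2 + 26y3 + 15y4
  subject to:
    y1 + 4y3 + 4y4 >= 4
    y2 + y3 + y4 >= 5
    y1, y2, y3, y4 >= 0

Solving the primal: x* = (1, 11).
  primal value c^T x* = 59.
Solving the dual: y* = (0, 4, 0, 1).
  dual value b^T y* = 59.
Strong duality: c^T x* = b^T y*. Confirmed.

59


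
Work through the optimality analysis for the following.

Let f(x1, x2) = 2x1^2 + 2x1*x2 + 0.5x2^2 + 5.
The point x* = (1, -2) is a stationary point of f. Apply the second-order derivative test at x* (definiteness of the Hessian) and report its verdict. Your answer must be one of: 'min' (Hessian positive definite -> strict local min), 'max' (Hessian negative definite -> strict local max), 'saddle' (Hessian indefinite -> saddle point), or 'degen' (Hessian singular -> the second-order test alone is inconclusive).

Compute the Hessian H = grad^2 f:
  H = [[4, 2], [2, 1]]
Verify stationarity: grad f(x*) = H x* + g = (0, 0).
Eigenvalues of H: 0, 5.
H has a zero eigenvalue (singular; positive semidefinite but not definite), so H is neither positive definite, negative definite, nor indefinite. The second-order test alone is inconclusive -> degen.
(Indeed, f is constant along the null direction of H through x*, so x* is not a strict local extremum.)

degen


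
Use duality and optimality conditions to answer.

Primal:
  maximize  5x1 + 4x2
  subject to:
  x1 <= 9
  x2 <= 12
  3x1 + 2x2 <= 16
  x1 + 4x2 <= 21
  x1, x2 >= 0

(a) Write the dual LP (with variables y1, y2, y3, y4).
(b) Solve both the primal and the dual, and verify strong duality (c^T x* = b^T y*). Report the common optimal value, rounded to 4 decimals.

The standard primal-dual pair for 'max c^T x s.t. A x <= b, x >= 0' is:
  Dual:  min b^T y  s.t.  A^T y >= c,  y >= 0.

So the dual LP is:
  minimize  9y1 + 12y2 + 16y3 + 21y4
  subject to:
    y1 + 3y3 + y4 >= 5
    y2 + 2y3 + 4y4 >= 4
    y1, y2, y3, y4 >= 0

Solving the primal: x* = (2.2, 4.7).
  primal value c^T x* = 29.8.
Solving the dual: y* = (0, 0, 1.6, 0.2).
  dual value b^T y* = 29.8.
Strong duality: c^T x* = b^T y*. Confirmed.

29.8


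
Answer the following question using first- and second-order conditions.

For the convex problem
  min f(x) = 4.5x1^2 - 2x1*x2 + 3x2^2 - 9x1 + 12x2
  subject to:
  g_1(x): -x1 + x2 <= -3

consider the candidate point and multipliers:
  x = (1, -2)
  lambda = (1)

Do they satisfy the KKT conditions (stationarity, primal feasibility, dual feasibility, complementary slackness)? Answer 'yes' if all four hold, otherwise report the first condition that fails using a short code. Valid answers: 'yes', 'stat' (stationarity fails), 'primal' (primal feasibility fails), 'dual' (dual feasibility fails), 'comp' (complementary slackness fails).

Gradient of f: grad f(x) = Q x + c = (4, -2)
Constraint values g_i(x) = a_i^T x - b_i:
  g_1((1, -2)) = 0
Stationarity residual: grad f(x) + sum_i lambda_i a_i = (3, -1)
  -> stationarity FAILS
Primal feasibility (all g_i <= 0): OK
Dual feasibility (all lambda_i >= 0): OK
Complementary slackness (lambda_i * g_i(x) = 0 for all i): OK

Verdict: the first failing condition is stationarity -> stat.

stat


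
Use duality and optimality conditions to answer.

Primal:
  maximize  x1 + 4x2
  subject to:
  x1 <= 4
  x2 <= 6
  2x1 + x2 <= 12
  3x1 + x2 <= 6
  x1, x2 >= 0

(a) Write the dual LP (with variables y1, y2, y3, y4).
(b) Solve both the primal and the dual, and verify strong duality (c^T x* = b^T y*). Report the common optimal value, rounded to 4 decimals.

The standard primal-dual pair for 'max c^T x s.t. A x <= b, x >= 0' is:
  Dual:  min b^T y  s.t.  A^T y >= c,  y >= 0.

So the dual LP is:
  minimize  4y1 + 6y2 + 12y3 + 6y4
  subject to:
    y1 + 2y3 + 3y4 >= 1
    y2 + y3 + y4 >= 4
    y1, y2, y3, y4 >= 0

Solving the primal: x* = (0, 6).
  primal value c^T x* = 24.
Solving the dual: y* = (0, 3.6667, 0, 0.3333).
  dual value b^T y* = 24.
Strong duality: c^T x* = b^T y*. Confirmed.

24


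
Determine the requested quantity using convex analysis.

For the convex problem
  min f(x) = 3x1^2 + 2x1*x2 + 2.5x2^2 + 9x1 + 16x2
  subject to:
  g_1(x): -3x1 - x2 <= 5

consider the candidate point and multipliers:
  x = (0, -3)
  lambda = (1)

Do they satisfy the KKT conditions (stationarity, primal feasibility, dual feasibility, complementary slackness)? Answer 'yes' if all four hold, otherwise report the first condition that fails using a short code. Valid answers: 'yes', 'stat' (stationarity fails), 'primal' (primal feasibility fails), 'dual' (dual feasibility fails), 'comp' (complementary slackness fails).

Gradient of f: grad f(x) = Q x + c = (3, 1)
Constraint values g_i(x) = a_i^T x - b_i:
  g_1((0, -3)) = -2
Stationarity residual: grad f(x) + sum_i lambda_i a_i = (0, 0)
  -> stationarity OK
Primal feasibility (all g_i <= 0): OK
Dual feasibility (all lambda_i >= 0): OK
Complementary slackness (lambda_i * g_i(x) = 0 for all i): FAILS

Verdict: the first failing condition is complementary_slackness -> comp.

comp


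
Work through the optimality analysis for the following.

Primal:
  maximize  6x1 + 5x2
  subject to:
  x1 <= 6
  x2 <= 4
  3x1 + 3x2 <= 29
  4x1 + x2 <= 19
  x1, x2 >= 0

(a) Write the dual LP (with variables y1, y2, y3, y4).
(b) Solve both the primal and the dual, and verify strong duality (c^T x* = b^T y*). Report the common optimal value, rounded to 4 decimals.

The standard primal-dual pair for 'max c^T x s.t. A x <= b, x >= 0' is:
  Dual:  min b^T y  s.t.  A^T y >= c,  y >= 0.

So the dual LP is:
  minimize  6y1 + 4y2 + 29y3 + 19y4
  subject to:
    y1 + 3y3 + 4y4 >= 6
    y2 + 3y3 + y4 >= 5
    y1, y2, y3, y4 >= 0

Solving the primal: x* = (3.75, 4).
  primal value c^T x* = 42.5.
Solving the dual: y* = (0, 3.5, 0, 1.5).
  dual value b^T y* = 42.5.
Strong duality: c^T x* = b^T y*. Confirmed.

42.5


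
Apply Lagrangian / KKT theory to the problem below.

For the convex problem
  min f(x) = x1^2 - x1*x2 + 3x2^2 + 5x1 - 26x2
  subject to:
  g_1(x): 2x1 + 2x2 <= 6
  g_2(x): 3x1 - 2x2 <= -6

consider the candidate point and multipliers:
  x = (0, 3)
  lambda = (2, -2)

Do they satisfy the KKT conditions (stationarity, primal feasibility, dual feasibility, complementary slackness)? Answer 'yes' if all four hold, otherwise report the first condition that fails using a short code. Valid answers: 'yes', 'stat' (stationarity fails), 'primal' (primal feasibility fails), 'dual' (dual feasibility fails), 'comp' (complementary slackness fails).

Gradient of f: grad f(x) = Q x + c = (2, -8)
Constraint values g_i(x) = a_i^T x - b_i:
  g_1((0, 3)) = 0
  g_2((0, 3)) = 0
Stationarity residual: grad f(x) + sum_i lambda_i a_i = (0, 0)
  -> stationarity OK
Primal feasibility (all g_i <= 0): OK
Dual feasibility (all lambda_i >= 0): FAILS
Complementary slackness (lambda_i * g_i(x) = 0 for all i): OK

Verdict: the first failing condition is dual_feasibility -> dual.

dual


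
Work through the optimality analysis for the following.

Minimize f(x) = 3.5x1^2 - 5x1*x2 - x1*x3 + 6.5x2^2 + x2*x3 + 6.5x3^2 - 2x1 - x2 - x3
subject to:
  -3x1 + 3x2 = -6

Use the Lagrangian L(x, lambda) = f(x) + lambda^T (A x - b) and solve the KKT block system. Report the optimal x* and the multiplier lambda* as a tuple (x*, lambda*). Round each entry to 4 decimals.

Form the Lagrangian:
  L(x, lambda) = (1/2) x^T Q x + c^T x + lambda^T (A x - b)
Stationarity (grad_x L = 0): Q x + c + A^T lambda = 0.
Primal feasibility: A x = b.

This gives the KKT block system:
  [ Q   A^T ] [ x     ]   [-c ]
  [ A    0  ] [ lambda ] = [ b ]

Solving the linear system:
  x*      = (1.9, -0.1, 0.2308)
  lambda* = (3.8564)
  f(x*)   = 9.6038

x* = (1.9, -0.1, 0.2308), lambda* = (3.8564)


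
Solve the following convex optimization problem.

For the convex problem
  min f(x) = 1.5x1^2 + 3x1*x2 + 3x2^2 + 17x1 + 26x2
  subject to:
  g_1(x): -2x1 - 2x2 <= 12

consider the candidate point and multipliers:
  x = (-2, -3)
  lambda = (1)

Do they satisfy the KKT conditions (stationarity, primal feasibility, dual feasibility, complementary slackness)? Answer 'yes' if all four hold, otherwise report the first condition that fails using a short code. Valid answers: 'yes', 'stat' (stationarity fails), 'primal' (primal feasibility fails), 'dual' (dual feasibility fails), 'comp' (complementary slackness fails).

Gradient of f: grad f(x) = Q x + c = (2, 2)
Constraint values g_i(x) = a_i^T x - b_i:
  g_1((-2, -3)) = -2
Stationarity residual: grad f(x) + sum_i lambda_i a_i = (0, 0)
  -> stationarity OK
Primal feasibility (all g_i <= 0): OK
Dual feasibility (all lambda_i >= 0): OK
Complementary slackness (lambda_i * g_i(x) = 0 for all i): FAILS

Verdict: the first failing condition is complementary_slackness -> comp.

comp


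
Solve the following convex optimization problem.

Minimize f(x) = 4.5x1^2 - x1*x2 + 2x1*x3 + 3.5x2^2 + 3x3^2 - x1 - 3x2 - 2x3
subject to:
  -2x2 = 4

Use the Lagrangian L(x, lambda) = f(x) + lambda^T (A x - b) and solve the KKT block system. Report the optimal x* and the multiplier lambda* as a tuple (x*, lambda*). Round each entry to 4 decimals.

Form the Lagrangian:
  L(x, lambda) = (1/2) x^T Q x + c^T x + lambda^T (A x - b)
Stationarity (grad_x L = 0): Q x + c + A^T lambda = 0.
Primal feasibility: A x = b.

This gives the KKT block system:
  [ Q   A^T ] [ x     ]   [-c ]
  [ A    0  ] [ lambda ] = [ b ]

Solving the linear system:
  x*      = (-0.2, -2, 0.4)
  lambda* = (-8.4)
  f(x*)   = 19.5

x* = (-0.2, -2, 0.4), lambda* = (-8.4)


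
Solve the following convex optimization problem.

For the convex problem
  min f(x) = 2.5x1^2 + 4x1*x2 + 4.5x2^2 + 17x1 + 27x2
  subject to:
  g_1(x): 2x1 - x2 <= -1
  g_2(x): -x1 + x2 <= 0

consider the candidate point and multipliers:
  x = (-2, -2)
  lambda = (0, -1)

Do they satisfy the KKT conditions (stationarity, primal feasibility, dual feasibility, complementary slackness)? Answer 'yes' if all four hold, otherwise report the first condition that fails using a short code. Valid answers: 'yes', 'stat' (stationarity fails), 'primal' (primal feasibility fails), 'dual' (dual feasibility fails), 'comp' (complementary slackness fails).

Gradient of f: grad f(x) = Q x + c = (-1, 1)
Constraint values g_i(x) = a_i^T x - b_i:
  g_1((-2, -2)) = -1
  g_2((-2, -2)) = 0
Stationarity residual: grad f(x) + sum_i lambda_i a_i = (0, 0)
  -> stationarity OK
Primal feasibility (all g_i <= 0): OK
Dual feasibility (all lambda_i >= 0): FAILS
Complementary slackness (lambda_i * g_i(x) = 0 for all i): OK

Verdict: the first failing condition is dual_feasibility -> dual.

dual


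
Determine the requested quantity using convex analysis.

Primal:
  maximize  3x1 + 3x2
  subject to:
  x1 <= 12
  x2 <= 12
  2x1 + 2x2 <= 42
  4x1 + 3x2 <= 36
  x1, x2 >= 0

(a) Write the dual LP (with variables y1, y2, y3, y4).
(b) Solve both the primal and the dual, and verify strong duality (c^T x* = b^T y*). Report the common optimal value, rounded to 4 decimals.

The standard primal-dual pair for 'max c^T x s.t. A x <= b, x >= 0' is:
  Dual:  min b^T y  s.t.  A^T y >= c,  y >= 0.

So the dual LP is:
  minimize  12y1 + 12y2 + 42y3 + 36y4
  subject to:
    y1 + 2y3 + 4y4 >= 3
    y2 + 2y3 + 3y4 >= 3
    y1, y2, y3, y4 >= 0

Solving the primal: x* = (0, 12).
  primal value c^T x* = 36.
Solving the dual: y* = (0, 0.75, 0, 0.75).
  dual value b^T y* = 36.
Strong duality: c^T x* = b^T y*. Confirmed.

36


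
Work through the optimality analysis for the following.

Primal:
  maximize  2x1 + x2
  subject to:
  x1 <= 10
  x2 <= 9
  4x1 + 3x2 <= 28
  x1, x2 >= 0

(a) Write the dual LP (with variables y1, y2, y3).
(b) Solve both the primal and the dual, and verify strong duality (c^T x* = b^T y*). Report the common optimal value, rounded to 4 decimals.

The standard primal-dual pair for 'max c^T x s.t. A x <= b, x >= 0' is:
  Dual:  min b^T y  s.t.  A^T y >= c,  y >= 0.

So the dual LP is:
  minimize  10y1 + 9y2 + 28y3
  subject to:
    y1 + 4y3 >= 2
    y2 + 3y3 >= 1
    y1, y2, y3 >= 0

Solving the primal: x* = (7, 0).
  primal value c^T x* = 14.
Solving the dual: y* = (0, 0, 0.5).
  dual value b^T y* = 14.
Strong duality: c^T x* = b^T y*. Confirmed.

14


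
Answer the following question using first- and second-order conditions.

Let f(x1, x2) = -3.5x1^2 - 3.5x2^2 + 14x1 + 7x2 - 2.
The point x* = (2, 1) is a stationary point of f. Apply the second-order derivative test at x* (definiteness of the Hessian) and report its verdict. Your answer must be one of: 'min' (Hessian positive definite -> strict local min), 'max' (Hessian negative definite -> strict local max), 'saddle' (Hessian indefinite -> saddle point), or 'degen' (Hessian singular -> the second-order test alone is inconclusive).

Compute the Hessian H = grad^2 f:
  H = [[-7, 0], [0, -7]]
Verify stationarity: grad f(x*) = H x* + g = (0, 0).
Eigenvalues of H: -7, -7.
Both eigenvalues < 0, so H is negative definite -> x* is a strict local max.

max


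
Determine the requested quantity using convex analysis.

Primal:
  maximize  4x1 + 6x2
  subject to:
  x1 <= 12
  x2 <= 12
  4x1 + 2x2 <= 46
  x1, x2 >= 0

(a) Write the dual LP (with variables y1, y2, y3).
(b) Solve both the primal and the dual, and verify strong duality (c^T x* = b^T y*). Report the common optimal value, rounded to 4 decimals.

The standard primal-dual pair for 'max c^T x s.t. A x <= b, x >= 0' is:
  Dual:  min b^T y  s.t.  A^T y >= c,  y >= 0.

So the dual LP is:
  minimize  12y1 + 12y2 + 46y3
  subject to:
    y1 + 4y3 >= 4
    y2 + 2y3 >= 6
    y1, y2, y3 >= 0

Solving the primal: x* = (5.5, 12).
  primal value c^T x* = 94.
Solving the dual: y* = (0, 4, 1).
  dual value b^T y* = 94.
Strong duality: c^T x* = b^T y*. Confirmed.

94


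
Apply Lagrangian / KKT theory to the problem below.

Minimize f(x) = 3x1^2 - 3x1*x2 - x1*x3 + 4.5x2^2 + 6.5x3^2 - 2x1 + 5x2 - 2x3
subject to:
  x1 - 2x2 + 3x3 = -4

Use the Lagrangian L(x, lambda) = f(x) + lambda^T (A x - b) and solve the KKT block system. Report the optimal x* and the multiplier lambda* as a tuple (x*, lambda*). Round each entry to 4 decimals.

Form the Lagrangian:
  L(x, lambda) = (1/2) x^T Q x + c^T x + lambda^T (A x - b)
Stationarity (grad_x L = 0): Q x + c + A^T lambda = 0.
Primal feasibility: A x = b.

This gives the KKT block system:
  [ Q   A^T ] [ x     ]   [-c ]
  [ A    0  ] [ lambda ] = [ b ]

Solving the linear system:
  x*      = (-0.4379, 0.3396, -0.961)
  lambda* = (4.685)
  f(x*)   = 11.6178

x* = (-0.4379, 0.3396, -0.961), lambda* = (4.685)


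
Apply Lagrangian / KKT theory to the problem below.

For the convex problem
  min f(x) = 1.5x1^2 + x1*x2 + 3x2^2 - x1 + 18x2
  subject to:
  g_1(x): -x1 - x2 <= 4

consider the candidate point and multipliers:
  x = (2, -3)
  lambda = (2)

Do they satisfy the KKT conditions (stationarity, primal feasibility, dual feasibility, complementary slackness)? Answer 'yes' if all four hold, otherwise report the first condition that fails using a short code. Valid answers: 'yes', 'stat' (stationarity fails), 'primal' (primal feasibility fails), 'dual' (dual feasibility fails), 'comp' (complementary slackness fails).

Gradient of f: grad f(x) = Q x + c = (2, 2)
Constraint values g_i(x) = a_i^T x - b_i:
  g_1((2, -3)) = -3
Stationarity residual: grad f(x) + sum_i lambda_i a_i = (0, 0)
  -> stationarity OK
Primal feasibility (all g_i <= 0): OK
Dual feasibility (all lambda_i >= 0): OK
Complementary slackness (lambda_i * g_i(x) = 0 for all i): FAILS

Verdict: the first failing condition is complementary_slackness -> comp.

comp


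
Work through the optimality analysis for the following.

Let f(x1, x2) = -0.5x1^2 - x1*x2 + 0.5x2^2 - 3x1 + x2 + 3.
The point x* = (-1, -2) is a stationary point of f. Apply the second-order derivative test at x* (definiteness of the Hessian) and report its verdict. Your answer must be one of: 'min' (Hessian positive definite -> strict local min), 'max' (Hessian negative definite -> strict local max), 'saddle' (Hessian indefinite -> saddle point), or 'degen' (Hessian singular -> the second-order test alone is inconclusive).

Compute the Hessian H = grad^2 f:
  H = [[-1, -1], [-1, 1]]
Verify stationarity: grad f(x*) = H x* + g = (0, 0).
Eigenvalues of H: -1.4142, 1.4142.
Eigenvalues have mixed signs, so H is indefinite -> x* is a saddle point.

saddle


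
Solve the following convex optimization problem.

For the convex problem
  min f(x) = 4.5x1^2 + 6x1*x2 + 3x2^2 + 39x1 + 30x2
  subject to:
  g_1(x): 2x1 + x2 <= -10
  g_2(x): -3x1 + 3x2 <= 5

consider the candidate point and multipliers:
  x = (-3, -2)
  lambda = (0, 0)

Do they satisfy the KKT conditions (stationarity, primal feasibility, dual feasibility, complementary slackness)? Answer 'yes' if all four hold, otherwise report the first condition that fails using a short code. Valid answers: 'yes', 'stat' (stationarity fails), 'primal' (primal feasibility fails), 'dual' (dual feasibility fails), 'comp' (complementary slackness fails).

Gradient of f: grad f(x) = Q x + c = (0, 0)
Constraint values g_i(x) = a_i^T x - b_i:
  g_1((-3, -2)) = 2
  g_2((-3, -2)) = -2
Stationarity residual: grad f(x) + sum_i lambda_i a_i = (0, 0)
  -> stationarity OK
Primal feasibility (all g_i <= 0): FAILS
Dual feasibility (all lambda_i >= 0): OK
Complementary slackness (lambda_i * g_i(x) = 0 for all i): OK

Verdict: the first failing condition is primal_feasibility -> primal.

primal


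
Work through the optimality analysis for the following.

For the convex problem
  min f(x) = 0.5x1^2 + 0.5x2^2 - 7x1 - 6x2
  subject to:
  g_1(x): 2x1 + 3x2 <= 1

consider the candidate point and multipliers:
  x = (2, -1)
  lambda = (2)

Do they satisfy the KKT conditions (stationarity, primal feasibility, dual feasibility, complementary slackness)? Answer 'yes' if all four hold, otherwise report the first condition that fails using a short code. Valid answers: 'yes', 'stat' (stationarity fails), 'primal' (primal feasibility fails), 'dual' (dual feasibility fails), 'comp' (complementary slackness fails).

Gradient of f: grad f(x) = Q x + c = (-5, -7)
Constraint values g_i(x) = a_i^T x - b_i:
  g_1((2, -1)) = 0
Stationarity residual: grad f(x) + sum_i lambda_i a_i = (-1, -1)
  -> stationarity FAILS
Primal feasibility (all g_i <= 0): OK
Dual feasibility (all lambda_i >= 0): OK
Complementary slackness (lambda_i * g_i(x) = 0 for all i): OK

Verdict: the first failing condition is stationarity -> stat.

stat


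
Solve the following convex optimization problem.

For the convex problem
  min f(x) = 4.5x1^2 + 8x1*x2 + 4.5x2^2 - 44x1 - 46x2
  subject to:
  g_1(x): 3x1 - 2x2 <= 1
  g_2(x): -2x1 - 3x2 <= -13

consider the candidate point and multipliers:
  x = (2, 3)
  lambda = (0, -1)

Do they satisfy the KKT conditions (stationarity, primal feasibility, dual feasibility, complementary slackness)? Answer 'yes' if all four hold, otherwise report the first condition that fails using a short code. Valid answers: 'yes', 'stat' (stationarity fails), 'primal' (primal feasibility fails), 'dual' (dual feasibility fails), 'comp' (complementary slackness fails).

Gradient of f: grad f(x) = Q x + c = (-2, -3)
Constraint values g_i(x) = a_i^T x - b_i:
  g_1((2, 3)) = -1
  g_2((2, 3)) = 0
Stationarity residual: grad f(x) + sum_i lambda_i a_i = (0, 0)
  -> stationarity OK
Primal feasibility (all g_i <= 0): OK
Dual feasibility (all lambda_i >= 0): FAILS
Complementary slackness (lambda_i * g_i(x) = 0 for all i): OK

Verdict: the first failing condition is dual_feasibility -> dual.

dual


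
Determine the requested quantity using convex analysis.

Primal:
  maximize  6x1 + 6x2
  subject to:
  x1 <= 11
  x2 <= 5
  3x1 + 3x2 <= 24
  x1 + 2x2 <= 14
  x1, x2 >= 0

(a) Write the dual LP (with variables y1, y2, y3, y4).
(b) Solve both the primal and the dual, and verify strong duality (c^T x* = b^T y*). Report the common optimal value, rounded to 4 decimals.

The standard primal-dual pair for 'max c^T x s.t. A x <= b, x >= 0' is:
  Dual:  min b^T y  s.t.  A^T y >= c,  y >= 0.

So the dual LP is:
  minimize  11y1 + 5y2 + 24y3 + 14y4
  subject to:
    y1 + 3y3 + y4 >= 6
    y2 + 3y3 + 2y4 >= 6
    y1, y2, y3, y4 >= 0

Solving the primal: x* = (8, 0).
  primal value c^T x* = 48.
Solving the dual: y* = (0, 0, 2, 0).
  dual value b^T y* = 48.
Strong duality: c^T x* = b^T y*. Confirmed.

48
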